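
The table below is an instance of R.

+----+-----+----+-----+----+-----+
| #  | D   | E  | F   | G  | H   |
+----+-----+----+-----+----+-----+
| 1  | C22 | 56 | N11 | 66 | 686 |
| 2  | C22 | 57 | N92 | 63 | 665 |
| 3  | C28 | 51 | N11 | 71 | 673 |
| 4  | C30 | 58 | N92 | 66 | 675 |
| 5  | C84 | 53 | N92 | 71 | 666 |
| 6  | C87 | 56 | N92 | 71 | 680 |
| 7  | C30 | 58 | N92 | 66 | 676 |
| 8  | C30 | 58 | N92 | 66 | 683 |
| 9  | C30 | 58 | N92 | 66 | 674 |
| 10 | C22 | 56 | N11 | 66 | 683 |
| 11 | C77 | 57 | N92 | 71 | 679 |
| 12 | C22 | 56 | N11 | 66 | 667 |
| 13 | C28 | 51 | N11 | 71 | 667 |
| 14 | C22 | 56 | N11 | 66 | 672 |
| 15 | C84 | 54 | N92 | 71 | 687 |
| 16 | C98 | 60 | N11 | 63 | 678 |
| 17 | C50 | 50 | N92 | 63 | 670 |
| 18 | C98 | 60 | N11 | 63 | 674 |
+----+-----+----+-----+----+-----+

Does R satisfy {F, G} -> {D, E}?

No

(F=N11, G=66): rows 1, 10, 12, 14 → {D,E} = (C22, 56), (C22, 56), (C22, 56), (C22, 56) ✓
(F=N92, G=63): rows 2, 17 → {D,E} takes values {(C22, 57), (C50, 50)} — violation
(F=N11, G=71): rows 3, 13 → {D,E} = (C28, 51), (C28, 51) ✓
(F=N92, G=66): rows 4, 7, 8, 9 → {D,E} = (C30, 58), (C30, 58), (C30, 58), (C30, 58) ✓
(F=N92, G=71): rows 5, 6, 11, 15 → {D,E} takes values {(C84, 53), (C87, 56), (C77, 57), (C84, 54)} — violation
(F=N11, G=63): rows 16, 18 → {D,E} = (C98, 60), (C98, 60) ✓
Two rows agree on {F, G} but differ on {D, E}, so {F, G} -> {D, E} does not hold.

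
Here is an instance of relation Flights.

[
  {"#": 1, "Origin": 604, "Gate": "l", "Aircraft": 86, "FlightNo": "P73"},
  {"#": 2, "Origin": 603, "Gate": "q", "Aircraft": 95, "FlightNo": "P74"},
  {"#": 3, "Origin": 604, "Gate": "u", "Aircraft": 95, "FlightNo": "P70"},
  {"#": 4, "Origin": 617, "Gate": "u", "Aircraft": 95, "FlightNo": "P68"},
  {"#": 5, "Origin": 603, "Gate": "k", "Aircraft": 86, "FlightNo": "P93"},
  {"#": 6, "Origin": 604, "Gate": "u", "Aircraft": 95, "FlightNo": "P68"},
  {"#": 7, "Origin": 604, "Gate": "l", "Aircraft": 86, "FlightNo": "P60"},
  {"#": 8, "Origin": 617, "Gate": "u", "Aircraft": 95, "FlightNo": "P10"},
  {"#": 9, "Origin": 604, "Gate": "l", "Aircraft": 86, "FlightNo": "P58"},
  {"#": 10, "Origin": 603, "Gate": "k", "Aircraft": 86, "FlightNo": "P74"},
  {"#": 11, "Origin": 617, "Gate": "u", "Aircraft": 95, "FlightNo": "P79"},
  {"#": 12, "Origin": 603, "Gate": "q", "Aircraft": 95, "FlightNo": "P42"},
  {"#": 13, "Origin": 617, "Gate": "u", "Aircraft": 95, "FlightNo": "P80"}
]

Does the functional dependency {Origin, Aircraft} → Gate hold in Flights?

(Origin=604, Aircraft=86): rows 1, 7, 9 → Gate = l, l, l ✓
(Origin=603, Aircraft=95): rows 2, 12 → Gate = q, q ✓
(Origin=604, Aircraft=95): rows 3, 6 → Gate = u, u ✓
(Origin=617, Aircraft=95): rows 4, 8, 11, 13 → Gate = u, u, u, u ✓
(Origin=603, Aircraft=86): rows 5, 10 → Gate = k, k ✓
Every {Origin, Aircraft} value is associated with a single Gate value, so {Origin, Aircraft} → Gate holds.

Yes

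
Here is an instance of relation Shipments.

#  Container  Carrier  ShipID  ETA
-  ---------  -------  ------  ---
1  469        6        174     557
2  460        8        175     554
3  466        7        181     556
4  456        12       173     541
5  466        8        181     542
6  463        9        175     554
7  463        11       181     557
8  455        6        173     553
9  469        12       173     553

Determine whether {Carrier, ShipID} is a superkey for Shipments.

No

Rows 4 and 9 have the same {Carrier, ShipID} value (Carrier=12, ShipID=173) but are distinct tuples, so {Carrier, ShipID} does not determine every attribute — not a superkey.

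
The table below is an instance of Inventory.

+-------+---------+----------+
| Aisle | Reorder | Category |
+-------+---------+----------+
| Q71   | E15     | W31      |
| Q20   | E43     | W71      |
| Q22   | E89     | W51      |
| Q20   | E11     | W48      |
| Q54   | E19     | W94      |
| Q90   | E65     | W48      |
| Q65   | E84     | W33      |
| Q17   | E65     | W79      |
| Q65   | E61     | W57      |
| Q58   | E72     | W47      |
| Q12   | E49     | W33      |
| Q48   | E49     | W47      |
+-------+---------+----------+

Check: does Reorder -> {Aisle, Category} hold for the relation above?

No

Reorder=E15: 1 row → {Aisle,Category} = (Q71, W31) ✓
Reorder=E43: 1 row → {Aisle,Category} = (Q20, W71) ✓
Reorder=E89: 1 row → {Aisle,Category} = (Q22, W51) ✓
Reorder=E11: 1 row → {Aisle,Category} = (Q20, W48) ✓
Reorder=E19: 1 row → {Aisle,Category} = (Q54, W94) ✓
Reorder=E65: 2 rows → {Aisle,Category} takes values {(Q90, W48), (Q17, W79)} — violation
Reorder=E84: 1 row → {Aisle,Category} = (Q65, W33) ✓
Reorder=E61: 1 row → {Aisle,Category} = (Q65, W57) ✓
Reorder=E72: 1 row → {Aisle,Category} = (Q58, W47) ✓
Reorder=E49: 2 rows → {Aisle,Category} takes values {(Q12, W33), (Q48, W47)} — violation
Two rows agree on Reorder but differ on {Aisle, Category}, so Reorder -> {Aisle, Category} does not hold.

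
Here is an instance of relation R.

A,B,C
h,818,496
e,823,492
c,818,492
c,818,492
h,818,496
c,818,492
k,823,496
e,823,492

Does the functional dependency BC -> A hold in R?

(B=818, C=496): 2 rows → A = h, h ✓
(B=823, C=492): 2 rows → A = e, e ✓
(B=818, C=492): 3 rows → A = c, c, c ✓
(B=823, C=496): 1 row → A = k ✓
Every BC value is associated with a single A value, so BC -> A holds.

Yes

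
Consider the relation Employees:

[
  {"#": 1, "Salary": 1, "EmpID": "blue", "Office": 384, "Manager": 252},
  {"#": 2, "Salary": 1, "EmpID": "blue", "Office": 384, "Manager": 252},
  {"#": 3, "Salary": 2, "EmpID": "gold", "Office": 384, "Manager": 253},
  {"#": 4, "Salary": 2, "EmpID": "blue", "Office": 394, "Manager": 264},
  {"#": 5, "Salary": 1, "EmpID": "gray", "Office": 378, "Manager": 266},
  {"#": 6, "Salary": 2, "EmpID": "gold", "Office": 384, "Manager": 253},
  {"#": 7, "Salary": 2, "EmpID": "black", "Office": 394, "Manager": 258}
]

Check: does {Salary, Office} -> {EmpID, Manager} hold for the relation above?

(Salary=1, Office=384): rows 1, 2 → {EmpID,Manager} = (blue, 252), (blue, 252) ✓
(Salary=2, Office=384): rows 3, 6 → {EmpID,Manager} = (gold, 253), (gold, 253) ✓
(Salary=2, Office=394): rows 4, 7 → {EmpID,Manager} takes values {(blue, 264), (black, 258)} — violation
(Salary=1, Office=378): row 5 → {EmpID,Manager} = (gray, 266) ✓
Two rows agree on {Salary, Office} but differ on {EmpID, Manager}, so {Salary, Office} -> {EmpID, Manager} does not hold.

No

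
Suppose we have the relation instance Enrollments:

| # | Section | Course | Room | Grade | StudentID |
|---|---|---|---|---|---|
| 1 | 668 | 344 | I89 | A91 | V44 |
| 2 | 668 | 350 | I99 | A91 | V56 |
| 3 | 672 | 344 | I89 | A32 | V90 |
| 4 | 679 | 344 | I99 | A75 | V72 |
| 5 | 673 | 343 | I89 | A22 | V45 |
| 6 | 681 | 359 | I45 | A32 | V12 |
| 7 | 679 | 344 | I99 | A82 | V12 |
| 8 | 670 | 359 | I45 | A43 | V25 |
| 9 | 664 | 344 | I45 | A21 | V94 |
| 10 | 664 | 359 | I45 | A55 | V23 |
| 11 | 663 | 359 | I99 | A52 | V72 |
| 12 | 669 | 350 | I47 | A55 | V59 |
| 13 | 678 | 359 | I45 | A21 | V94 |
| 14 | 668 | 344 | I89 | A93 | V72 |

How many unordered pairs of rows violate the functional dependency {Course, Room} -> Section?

(Course=344, Room=I89): violating pairs (1,3), (3,14) — 2 pairs.
(Course=344, Room=I99): all 2 rows agree on Section — 0 pairs.
(Course=359, Room=I45): violating pairs (6,8), (6,10), (6,13), (8,10), (8,13), (10,13) — 6 pairs.

8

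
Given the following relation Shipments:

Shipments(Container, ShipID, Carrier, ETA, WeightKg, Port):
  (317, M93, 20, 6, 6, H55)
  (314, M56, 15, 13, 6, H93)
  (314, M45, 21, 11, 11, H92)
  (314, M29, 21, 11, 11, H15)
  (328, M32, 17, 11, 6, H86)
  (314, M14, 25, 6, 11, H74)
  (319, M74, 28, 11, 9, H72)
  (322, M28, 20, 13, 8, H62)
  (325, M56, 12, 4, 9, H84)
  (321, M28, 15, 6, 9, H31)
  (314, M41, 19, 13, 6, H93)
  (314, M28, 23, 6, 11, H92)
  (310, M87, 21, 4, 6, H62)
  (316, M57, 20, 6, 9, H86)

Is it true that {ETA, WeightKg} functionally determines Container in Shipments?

(ETA=6, WeightKg=6): 1 row → Container = 317 ✓
(ETA=13, WeightKg=6): 2 rows → Container = 314, 314 ✓
(ETA=11, WeightKg=11): 2 rows → Container = 314, 314 ✓
(ETA=11, WeightKg=6): 1 row → Container = 328 ✓
(ETA=6, WeightKg=11): 2 rows → Container = 314, 314 ✓
(ETA=11, WeightKg=9): 1 row → Container = 319 ✓
(ETA=13, WeightKg=8): 1 row → Container = 322 ✓
(ETA=4, WeightKg=9): 1 row → Container = 325 ✓
(ETA=6, WeightKg=9): 2 rows → Container takes values {321, 316} — violation
(ETA=4, WeightKg=6): 1 row → Container = 310 ✓
Two rows agree on {ETA, WeightKg} but differ on Container, so {ETA, WeightKg} -> Container does not hold.

No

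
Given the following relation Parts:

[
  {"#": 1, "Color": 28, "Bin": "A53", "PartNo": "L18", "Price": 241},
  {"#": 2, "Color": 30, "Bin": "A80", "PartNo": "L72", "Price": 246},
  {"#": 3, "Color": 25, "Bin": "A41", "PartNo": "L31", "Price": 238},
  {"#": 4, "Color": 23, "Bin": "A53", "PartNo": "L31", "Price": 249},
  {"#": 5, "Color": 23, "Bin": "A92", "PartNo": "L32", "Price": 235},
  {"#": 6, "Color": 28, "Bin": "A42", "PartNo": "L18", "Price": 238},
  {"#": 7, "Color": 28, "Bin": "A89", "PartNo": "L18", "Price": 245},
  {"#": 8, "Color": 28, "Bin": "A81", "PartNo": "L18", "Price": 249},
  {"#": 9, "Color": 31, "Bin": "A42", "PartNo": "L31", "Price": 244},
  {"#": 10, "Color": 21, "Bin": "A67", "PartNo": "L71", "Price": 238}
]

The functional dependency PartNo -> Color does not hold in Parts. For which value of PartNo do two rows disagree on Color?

PartNo=L18: rows 1, 6, 7, 8 → Color = 28, 28, 28, 28 ✓
PartNo=L72: row 2 → Color = 30 ✓
PartNo=L31: rows 3, 4, 9 → Color takes values {25, 23, 31} — violation
PartNo=L32: row 5 → Color = 23 ✓
PartNo=L71: row 10 → Color = 21 ✓
The only PartNo value with inconsistent Color is PartNo=L31.

L31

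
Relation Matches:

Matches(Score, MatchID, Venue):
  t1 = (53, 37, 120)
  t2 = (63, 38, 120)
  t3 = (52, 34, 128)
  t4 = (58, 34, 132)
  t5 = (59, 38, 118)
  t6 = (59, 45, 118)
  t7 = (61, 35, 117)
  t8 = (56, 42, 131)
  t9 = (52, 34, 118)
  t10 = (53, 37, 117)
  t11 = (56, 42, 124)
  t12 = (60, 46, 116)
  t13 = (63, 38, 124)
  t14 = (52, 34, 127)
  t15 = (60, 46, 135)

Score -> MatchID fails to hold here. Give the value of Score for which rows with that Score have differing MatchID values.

59

Score=53: rows 1, 10 → MatchID = 37, 37 ✓
Score=63: rows 2, 13 → MatchID = 38, 38 ✓
Score=52: rows 3, 9, 14 → MatchID = 34, 34, 34 ✓
Score=58: row 4 → MatchID = 34 ✓
Score=59: rows 5, 6 → MatchID takes values {38, 45} — violation
Score=61: row 7 → MatchID = 35 ✓
Score=56: rows 8, 11 → MatchID = 42, 42 ✓
Score=60: rows 12, 15 → MatchID = 46, 46 ✓
The only Score value with inconsistent MatchID is Score=59.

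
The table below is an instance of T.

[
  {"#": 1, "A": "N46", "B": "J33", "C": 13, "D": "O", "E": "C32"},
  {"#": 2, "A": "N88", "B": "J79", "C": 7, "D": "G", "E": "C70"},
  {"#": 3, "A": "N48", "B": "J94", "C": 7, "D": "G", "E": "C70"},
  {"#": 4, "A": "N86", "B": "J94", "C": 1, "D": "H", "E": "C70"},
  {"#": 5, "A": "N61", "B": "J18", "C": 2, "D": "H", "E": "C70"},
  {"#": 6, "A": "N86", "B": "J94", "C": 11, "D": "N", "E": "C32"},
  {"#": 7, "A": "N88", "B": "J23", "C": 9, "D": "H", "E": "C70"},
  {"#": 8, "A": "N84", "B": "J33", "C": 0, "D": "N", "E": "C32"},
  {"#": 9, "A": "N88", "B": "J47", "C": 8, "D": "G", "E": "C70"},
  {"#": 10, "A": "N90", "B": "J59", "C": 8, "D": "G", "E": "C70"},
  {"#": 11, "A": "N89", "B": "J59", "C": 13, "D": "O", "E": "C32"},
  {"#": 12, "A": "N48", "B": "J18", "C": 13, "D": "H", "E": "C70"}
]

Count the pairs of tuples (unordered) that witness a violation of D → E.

0

D=O: all 2 rows agree on E — 0 pairs.
D=G: all 4 rows agree on E — 0 pairs.
D=H: all 4 rows agree on E — 0 pairs.
D=N: all 2 rows agree on E — 0 pairs.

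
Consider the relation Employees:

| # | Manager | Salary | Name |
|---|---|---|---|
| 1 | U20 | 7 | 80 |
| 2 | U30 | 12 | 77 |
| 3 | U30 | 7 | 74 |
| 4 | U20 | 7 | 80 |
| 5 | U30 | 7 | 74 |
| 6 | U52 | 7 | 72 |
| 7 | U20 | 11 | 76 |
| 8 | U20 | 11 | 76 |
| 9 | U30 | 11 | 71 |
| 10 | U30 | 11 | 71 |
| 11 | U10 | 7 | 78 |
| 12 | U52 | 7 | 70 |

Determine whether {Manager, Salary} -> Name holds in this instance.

(Manager=U20, Salary=7): rows 1, 4 → Name = 80, 80 ✓
(Manager=U30, Salary=12): row 2 → Name = 77 ✓
(Manager=U30, Salary=7): rows 3, 5 → Name = 74, 74 ✓
(Manager=U52, Salary=7): rows 6, 12 → Name takes values {72, 70} — violation
(Manager=U20, Salary=11): rows 7, 8 → Name = 76, 76 ✓
(Manager=U30, Salary=11): rows 9, 10 → Name = 71, 71 ✓
(Manager=U10, Salary=7): row 11 → Name = 78 ✓
Two rows agree on {Manager, Salary} but differ on Name, so {Manager, Salary} -> Name does not hold.

No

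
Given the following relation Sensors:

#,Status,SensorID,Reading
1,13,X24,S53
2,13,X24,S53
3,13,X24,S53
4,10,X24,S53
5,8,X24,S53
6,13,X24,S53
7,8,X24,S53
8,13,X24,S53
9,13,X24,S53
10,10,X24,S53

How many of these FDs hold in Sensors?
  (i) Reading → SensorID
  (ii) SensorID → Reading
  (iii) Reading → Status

2

(i) Reading → SensorID: every LHS value maps to a single RHS value — holds.
(ii) SensorID → Reading: every LHS value maps to a single RHS value — holds.
(iii) Reading → Status: Reading=S53: rows 1, 2, 3, 4, 5, 6, 7, 8, 9, 10 → Status takes values {13, 10, 8} — violation — fails.
2 of the 3 dependencies hold.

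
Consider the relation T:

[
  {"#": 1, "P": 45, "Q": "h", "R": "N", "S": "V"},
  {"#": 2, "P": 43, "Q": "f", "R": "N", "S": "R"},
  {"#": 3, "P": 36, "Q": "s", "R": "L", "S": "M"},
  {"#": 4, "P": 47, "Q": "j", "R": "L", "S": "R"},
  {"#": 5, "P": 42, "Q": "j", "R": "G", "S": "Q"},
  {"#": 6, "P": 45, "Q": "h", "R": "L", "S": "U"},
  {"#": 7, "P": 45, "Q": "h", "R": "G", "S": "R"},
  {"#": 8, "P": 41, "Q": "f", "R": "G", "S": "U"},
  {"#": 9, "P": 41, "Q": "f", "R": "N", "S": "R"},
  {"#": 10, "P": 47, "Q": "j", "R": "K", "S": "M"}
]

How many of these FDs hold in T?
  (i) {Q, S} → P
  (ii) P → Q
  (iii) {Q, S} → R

(i) {Q, S} → P: (Q=f, S=R): rows 2, 9 → P takes values {43, 41} — violation — fails.
(ii) P → Q: every LHS value maps to a single RHS value — holds.
(iii) {Q, S} → R: every LHS value maps to a single RHS value — holds.
2 of the 3 dependencies hold.

2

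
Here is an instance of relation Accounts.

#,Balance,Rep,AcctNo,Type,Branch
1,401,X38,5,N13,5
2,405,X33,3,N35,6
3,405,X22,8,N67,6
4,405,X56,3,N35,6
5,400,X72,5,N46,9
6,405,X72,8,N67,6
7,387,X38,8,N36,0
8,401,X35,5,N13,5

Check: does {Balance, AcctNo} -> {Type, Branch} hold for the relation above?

Yes

(Balance=401, AcctNo=5): rows 1, 8 → {Type,Branch} = (N13, 5), (N13, 5) ✓
(Balance=405, AcctNo=3): rows 2, 4 → {Type,Branch} = (N35, 6), (N35, 6) ✓
(Balance=405, AcctNo=8): rows 3, 6 → {Type,Branch} = (N67, 6), (N67, 6) ✓
(Balance=400, AcctNo=5): row 5 → {Type,Branch} = (N46, 9) ✓
(Balance=387, AcctNo=8): row 7 → {Type,Branch} = (N36, 0) ✓
Every {Balance, AcctNo} value is associated with a single {Type, Branch} value, so {Balance, AcctNo} -> {Type, Branch} holds.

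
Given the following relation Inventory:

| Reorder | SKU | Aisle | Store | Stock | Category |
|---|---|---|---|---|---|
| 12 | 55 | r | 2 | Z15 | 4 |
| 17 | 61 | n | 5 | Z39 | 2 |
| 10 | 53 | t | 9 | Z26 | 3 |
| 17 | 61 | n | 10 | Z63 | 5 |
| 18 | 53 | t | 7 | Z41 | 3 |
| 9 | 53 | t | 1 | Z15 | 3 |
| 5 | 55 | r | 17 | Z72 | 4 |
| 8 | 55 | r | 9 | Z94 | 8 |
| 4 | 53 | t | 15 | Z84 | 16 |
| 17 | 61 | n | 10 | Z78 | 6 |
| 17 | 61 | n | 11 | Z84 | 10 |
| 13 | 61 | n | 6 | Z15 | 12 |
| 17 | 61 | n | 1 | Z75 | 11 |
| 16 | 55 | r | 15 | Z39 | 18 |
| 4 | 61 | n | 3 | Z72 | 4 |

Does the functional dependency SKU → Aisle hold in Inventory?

Yes

SKU=55: 4 rows → Aisle = r, r, r, r ✓
SKU=61: 7 rows → Aisle = n, n, n, n, n, n, n ✓
SKU=53: 4 rows → Aisle = t, t, t, t ✓
Every SKU value is associated with a single Aisle value, so SKU → Aisle holds.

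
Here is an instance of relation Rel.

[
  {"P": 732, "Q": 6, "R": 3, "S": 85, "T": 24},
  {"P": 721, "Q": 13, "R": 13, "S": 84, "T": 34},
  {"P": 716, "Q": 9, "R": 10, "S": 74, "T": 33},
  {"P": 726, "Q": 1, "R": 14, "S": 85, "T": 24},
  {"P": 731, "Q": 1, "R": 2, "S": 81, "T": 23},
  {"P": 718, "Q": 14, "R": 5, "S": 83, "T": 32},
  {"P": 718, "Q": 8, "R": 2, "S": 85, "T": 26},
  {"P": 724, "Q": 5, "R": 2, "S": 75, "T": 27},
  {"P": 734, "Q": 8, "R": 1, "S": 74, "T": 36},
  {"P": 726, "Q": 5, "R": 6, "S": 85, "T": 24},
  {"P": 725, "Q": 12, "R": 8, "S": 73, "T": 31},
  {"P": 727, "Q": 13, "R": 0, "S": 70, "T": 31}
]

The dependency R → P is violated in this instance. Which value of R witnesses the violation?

R=3: 1 row → P = 732 ✓
R=13: 1 row → P = 721 ✓
R=10: 1 row → P = 716 ✓
R=14: 1 row → P = 726 ✓
R=2: 3 rows → P takes values {731, 718, 724} — violation
R=5: 1 row → P = 718 ✓
R=1: 1 row → P = 734 ✓
R=6: 1 row → P = 726 ✓
R=8: 1 row → P = 725 ✓
R=0: 1 row → P = 727 ✓
The only R value with inconsistent P is R=2.

2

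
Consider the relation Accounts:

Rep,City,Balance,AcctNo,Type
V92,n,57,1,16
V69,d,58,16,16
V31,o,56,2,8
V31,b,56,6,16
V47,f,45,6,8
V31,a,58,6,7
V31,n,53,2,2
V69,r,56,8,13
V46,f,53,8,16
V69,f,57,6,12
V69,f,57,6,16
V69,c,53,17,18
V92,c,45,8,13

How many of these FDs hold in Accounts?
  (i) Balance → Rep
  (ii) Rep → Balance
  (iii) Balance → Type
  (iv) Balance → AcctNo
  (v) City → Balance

(i) Balance → Rep: Balance=57: 3 rows → Rep takes values {V92, V69} — violation; Balance=58: 2 rows → Rep takes values {V69, V31} — violation; Balance=56: 3 rows → Rep takes values {V31, V69} — violation; Balance=45: 2 rows → Rep takes values {V47, V92} — violation; Balance=53: 3 rows → Rep takes values {V31, V46, V69} — violation — fails.
(ii) Rep → Balance: Rep=V92: 2 rows → Balance takes values {57, 45} — violation; Rep=V69: 5 rows → Balance takes values {58, 56, 57, 53} — violation; Rep=V31: 4 rows → Balance takes values {56, 58, 53} — violation — fails.
(iii) Balance → Type: Balance=57: 3 rows → Type takes values {16, 12} — violation; Balance=58: 2 rows → Type takes values {16, 7} — violation; Balance=56: 3 rows → Type takes values {8, 16, 13} — violation; Balance=45: 2 rows → Type takes values {8, 13} — violation; Balance=53: 3 rows → Type takes values {2, 16, 18} — violation — fails.
(iv) Balance → AcctNo: Balance=57: 3 rows → AcctNo takes values {1, 6} — violation; Balance=58: 2 rows → AcctNo takes values {16, 6} — violation; Balance=56: 3 rows → AcctNo takes values {2, 6, 8} — violation; Balance=45: 2 rows → AcctNo takes values {6, 8} — violation; Balance=53: 3 rows → AcctNo takes values {2, 8, 17} — violation — fails.
(v) City → Balance: City=n: 2 rows → Balance takes values {57, 53} — violation; City=f: 4 rows → Balance takes values {45, 53, 57} — violation; City=c: 2 rows → Balance takes values {53, 45} — violation — fails.
None of the 5 dependencies hold.

0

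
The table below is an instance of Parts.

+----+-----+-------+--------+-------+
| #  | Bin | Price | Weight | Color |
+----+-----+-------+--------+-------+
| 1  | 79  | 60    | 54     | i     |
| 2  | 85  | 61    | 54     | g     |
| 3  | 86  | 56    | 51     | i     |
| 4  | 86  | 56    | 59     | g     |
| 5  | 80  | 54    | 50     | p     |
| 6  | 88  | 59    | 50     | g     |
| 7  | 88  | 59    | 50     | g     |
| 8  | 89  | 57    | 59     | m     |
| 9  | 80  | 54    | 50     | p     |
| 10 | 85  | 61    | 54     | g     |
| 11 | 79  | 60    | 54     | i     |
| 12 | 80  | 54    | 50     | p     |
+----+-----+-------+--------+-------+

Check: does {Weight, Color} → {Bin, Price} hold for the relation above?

(Weight=54, Color=i): rows 1, 11 → {Bin,Price} = (79, 60), (79, 60) ✓
(Weight=54, Color=g): rows 2, 10 → {Bin,Price} = (85, 61), (85, 61) ✓
(Weight=51, Color=i): row 3 → {Bin,Price} = (86, 56) ✓
(Weight=59, Color=g): row 4 → {Bin,Price} = (86, 56) ✓
(Weight=50, Color=p): rows 5, 9, 12 → {Bin,Price} = (80, 54), (80, 54), (80, 54) ✓
(Weight=50, Color=g): rows 6, 7 → {Bin,Price} = (88, 59), (88, 59) ✓
(Weight=59, Color=m): row 8 → {Bin,Price} = (89, 57) ✓
Every {Weight, Color} value is associated with a single {Bin, Price} value, so {Weight, Color} → {Bin, Price} holds.

Yes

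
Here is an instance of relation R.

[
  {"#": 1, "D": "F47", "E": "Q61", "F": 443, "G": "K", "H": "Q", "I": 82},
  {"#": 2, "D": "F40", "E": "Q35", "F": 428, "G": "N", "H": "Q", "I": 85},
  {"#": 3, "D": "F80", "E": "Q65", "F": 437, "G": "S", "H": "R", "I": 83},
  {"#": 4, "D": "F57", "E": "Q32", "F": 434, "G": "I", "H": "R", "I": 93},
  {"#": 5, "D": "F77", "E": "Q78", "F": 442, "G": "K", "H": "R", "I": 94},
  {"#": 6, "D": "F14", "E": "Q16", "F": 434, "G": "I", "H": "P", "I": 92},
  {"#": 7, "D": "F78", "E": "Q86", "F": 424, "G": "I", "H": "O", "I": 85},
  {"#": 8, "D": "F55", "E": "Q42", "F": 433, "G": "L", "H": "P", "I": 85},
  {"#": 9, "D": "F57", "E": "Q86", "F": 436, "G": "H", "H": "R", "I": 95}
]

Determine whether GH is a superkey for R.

Yes

All 9 rows have distinct GH values, so GH → (all attributes) holds and GH is a superkey.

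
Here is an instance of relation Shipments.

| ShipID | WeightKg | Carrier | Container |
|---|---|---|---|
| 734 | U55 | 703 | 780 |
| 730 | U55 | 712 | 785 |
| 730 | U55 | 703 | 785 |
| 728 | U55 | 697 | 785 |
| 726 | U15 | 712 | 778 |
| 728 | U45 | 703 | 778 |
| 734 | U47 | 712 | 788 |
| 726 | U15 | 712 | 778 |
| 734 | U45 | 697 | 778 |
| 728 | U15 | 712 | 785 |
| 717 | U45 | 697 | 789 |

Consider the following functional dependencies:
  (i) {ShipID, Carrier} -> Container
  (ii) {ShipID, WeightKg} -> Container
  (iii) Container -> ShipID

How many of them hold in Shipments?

2

(i) {ShipID, Carrier} -> Container: every LHS value maps to a single RHS value — holds.
(ii) {ShipID, WeightKg} -> Container: every LHS value maps to a single RHS value — holds.
(iii) Container -> ShipID: Container=785: 4 rows → ShipID takes values {730, 728} — violation; Container=778: 4 rows → ShipID takes values {726, 728, 734} — violation — fails.
2 of the 3 dependencies hold.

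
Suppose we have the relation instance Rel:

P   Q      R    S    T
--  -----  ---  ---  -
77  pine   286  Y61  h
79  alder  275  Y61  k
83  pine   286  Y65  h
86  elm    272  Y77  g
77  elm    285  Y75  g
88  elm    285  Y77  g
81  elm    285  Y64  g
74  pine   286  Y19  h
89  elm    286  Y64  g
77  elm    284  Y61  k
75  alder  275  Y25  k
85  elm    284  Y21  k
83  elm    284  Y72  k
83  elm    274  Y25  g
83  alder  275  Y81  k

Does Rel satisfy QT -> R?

(Q=pine, T=h): 3 rows → R = 286, 286, 286 ✓
(Q=alder, T=k): 3 rows → R = 275, 275, 275 ✓
(Q=elm, T=g): 6 rows → R takes values {272, 285, 286, 274} — violation
(Q=elm, T=k): 3 rows → R = 284, 284, 284 ✓
Two rows agree on QT but differ on R, so QT -> R does not hold.

No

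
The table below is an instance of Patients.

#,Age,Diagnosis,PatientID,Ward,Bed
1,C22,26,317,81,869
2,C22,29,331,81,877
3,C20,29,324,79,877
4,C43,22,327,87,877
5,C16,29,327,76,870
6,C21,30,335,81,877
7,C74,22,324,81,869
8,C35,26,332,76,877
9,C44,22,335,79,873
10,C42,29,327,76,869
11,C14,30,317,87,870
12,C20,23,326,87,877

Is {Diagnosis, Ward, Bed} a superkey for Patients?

All 12 rows have distinct {Diagnosis, Ward, Bed} values, so {Diagnosis, Ward, Bed} → (all attributes) holds and {Diagnosis, Ward, Bed} is a superkey.

Yes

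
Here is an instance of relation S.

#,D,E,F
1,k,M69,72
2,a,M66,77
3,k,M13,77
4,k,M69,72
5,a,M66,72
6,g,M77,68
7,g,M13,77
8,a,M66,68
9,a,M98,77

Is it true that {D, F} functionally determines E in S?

(D=k, F=72): rows 1, 4 → E = M69, M69 ✓
(D=a, F=77): rows 2, 9 → E takes values {M66, M98} — violation
(D=k, F=77): row 3 → E = M13 ✓
(D=a, F=72): row 5 → E = M66 ✓
(D=g, F=68): row 6 → E = M77 ✓
(D=g, F=77): row 7 → E = M13 ✓
(D=a, F=68): row 8 → E = M66 ✓
Two rows agree on {D, F} but differ on E, so {D, F} → E does not hold.

No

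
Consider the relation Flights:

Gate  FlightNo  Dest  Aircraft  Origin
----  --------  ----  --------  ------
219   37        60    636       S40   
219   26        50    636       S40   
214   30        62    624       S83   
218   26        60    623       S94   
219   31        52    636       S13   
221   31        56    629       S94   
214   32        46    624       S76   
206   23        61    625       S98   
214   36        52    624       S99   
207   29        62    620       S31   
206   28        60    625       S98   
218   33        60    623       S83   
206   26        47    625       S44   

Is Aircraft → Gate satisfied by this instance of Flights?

Yes

Aircraft=636: 3 rows → Gate = 219, 219, 219 ✓
Aircraft=624: 3 rows → Gate = 214, 214, 214 ✓
Aircraft=623: 2 rows → Gate = 218, 218 ✓
Aircraft=629: 1 row → Gate = 221 ✓
Aircraft=625: 3 rows → Gate = 206, 206, 206 ✓
Aircraft=620: 1 row → Gate = 207 ✓
Every Aircraft value is associated with a single Gate value, so Aircraft → Gate holds.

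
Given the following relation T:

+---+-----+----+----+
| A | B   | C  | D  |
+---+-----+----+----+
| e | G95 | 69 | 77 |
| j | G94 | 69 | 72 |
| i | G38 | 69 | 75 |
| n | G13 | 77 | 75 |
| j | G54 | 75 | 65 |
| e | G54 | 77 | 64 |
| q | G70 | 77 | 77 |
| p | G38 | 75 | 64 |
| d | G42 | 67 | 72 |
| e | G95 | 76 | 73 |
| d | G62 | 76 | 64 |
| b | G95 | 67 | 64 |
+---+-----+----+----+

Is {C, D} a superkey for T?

All 12 rows have distinct {C, D} values, so {C, D} → (all attributes) holds and {C, D} is a superkey.

Yes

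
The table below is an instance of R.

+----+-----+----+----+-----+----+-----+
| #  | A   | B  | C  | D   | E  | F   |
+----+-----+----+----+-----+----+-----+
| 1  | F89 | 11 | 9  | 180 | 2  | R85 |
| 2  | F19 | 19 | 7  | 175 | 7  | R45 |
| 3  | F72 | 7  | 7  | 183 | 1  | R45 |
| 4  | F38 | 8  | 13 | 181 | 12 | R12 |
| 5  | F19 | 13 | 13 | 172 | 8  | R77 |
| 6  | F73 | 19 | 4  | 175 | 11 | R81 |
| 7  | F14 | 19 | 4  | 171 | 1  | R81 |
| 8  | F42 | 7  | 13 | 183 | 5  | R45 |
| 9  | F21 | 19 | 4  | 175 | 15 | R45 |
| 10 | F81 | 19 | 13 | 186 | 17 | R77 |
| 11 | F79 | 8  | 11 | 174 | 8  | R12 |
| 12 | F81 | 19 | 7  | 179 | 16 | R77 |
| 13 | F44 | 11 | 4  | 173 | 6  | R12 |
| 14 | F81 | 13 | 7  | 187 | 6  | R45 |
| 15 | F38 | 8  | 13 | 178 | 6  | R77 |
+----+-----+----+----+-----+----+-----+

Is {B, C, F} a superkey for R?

Rows 6 and 7 have the same {B, C, F} value (B=19, C=4, F=R81) but are distinct tuples, so {B, C, F} does not determine every attribute — not a superkey.

No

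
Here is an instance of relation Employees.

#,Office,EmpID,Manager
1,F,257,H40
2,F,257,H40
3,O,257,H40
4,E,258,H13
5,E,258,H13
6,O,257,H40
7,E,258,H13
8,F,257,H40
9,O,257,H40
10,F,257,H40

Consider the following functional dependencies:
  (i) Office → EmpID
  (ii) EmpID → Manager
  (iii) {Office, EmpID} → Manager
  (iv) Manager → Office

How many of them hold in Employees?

3

(i) Office → EmpID: every LHS value maps to a single RHS value — holds.
(ii) EmpID → Manager: every LHS value maps to a single RHS value — holds.
(iii) {Office, EmpID} → Manager: every LHS value maps to a single RHS value — holds.
(iv) Manager → Office: Manager=H40: rows 1, 2, 3, 6, 8, 9, 10 → Office takes values {F, O} — violation — fails.
3 of the 4 dependencies hold.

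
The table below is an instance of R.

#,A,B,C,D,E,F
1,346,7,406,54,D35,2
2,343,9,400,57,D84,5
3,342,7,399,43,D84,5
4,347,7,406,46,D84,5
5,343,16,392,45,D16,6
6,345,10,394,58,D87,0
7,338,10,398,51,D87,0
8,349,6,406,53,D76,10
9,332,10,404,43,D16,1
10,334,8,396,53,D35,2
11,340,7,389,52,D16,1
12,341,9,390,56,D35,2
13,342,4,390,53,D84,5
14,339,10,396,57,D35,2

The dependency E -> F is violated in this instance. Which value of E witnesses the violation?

D16

E=D35: rows 1, 10, 12, 14 → F = 2, 2, 2, 2 ✓
E=D84: rows 2, 3, 4, 13 → F = 5, 5, 5, 5 ✓
E=D16: rows 5, 9, 11 → F takes values {6, 1} — violation
E=D87: rows 6, 7 → F = 0, 0 ✓
E=D76: row 8 → F = 10 ✓
The only E value with inconsistent F is E=D16.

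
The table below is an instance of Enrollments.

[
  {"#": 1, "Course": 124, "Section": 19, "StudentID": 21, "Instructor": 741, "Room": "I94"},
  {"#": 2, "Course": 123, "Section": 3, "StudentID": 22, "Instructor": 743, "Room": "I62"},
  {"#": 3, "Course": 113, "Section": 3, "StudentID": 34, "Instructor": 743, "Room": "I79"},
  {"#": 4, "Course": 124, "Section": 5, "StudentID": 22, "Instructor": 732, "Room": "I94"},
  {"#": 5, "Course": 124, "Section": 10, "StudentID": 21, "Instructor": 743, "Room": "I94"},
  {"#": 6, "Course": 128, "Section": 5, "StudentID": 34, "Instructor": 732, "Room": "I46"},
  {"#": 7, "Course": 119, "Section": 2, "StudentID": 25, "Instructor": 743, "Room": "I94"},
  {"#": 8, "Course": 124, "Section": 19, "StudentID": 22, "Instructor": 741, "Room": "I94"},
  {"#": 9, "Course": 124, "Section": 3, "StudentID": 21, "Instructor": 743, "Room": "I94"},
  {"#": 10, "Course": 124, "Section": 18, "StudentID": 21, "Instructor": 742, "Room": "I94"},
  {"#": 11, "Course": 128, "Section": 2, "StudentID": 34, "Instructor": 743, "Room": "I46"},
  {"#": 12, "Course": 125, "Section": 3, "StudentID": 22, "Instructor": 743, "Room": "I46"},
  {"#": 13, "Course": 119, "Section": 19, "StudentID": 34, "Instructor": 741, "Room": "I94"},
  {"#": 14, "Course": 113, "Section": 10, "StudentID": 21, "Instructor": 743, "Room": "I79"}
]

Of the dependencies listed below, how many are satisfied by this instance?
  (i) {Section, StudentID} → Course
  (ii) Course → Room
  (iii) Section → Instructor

2

(i) {Section, StudentID} → Course: (Section=3, StudentID=22): rows 2, 12 → Course takes values {123, 125} — violation; (Section=10, StudentID=21): rows 5, 14 → Course takes values {124, 113} — violation — fails.
(ii) Course → Room: every LHS value maps to a single RHS value — holds.
(iii) Section → Instructor: every LHS value maps to a single RHS value — holds.
2 of the 3 dependencies hold.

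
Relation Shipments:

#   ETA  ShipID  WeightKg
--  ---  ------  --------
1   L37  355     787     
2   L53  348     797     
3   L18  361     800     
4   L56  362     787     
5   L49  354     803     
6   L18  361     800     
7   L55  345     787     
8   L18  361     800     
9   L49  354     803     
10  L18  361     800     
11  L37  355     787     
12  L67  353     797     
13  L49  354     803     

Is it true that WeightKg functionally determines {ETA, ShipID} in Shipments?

No

WeightKg=787: rows 1, 4, 7, 11 → {ETA,ShipID} takes values {(L37, 355), (L56, 362), (L55, 345)} — violation
WeightKg=797: rows 2, 12 → {ETA,ShipID} takes values {(L53, 348), (L67, 353)} — violation
WeightKg=800: rows 3, 6, 8, 10 → {ETA,ShipID} = (L18, 361), (L18, 361), (L18, 361), (L18, 361) ✓
WeightKg=803: rows 5, 9, 13 → {ETA,ShipID} = (L49, 354), (L49, 354), (L49, 354) ✓
Two rows agree on WeightKg but differ on {ETA, ShipID}, so WeightKg → {ETA, ShipID} does not hold.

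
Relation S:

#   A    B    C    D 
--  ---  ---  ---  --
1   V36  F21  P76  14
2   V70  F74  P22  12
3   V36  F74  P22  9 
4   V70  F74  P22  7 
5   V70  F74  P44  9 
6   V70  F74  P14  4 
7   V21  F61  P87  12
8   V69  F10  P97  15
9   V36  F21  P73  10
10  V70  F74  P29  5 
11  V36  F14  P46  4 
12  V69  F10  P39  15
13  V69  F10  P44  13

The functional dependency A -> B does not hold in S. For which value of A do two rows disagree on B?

V36

A=V36: rows 1, 3, 9, 11 → B takes values {F21, F74, F14} — violation
A=V70: rows 2, 4, 5, 6, 10 → B = F74, F74, F74, F74, F74 ✓
A=V21: row 7 → B = F61 ✓
A=V69: rows 8, 12, 13 → B = F10, F10, F10 ✓
The only A value with inconsistent B is A=V36.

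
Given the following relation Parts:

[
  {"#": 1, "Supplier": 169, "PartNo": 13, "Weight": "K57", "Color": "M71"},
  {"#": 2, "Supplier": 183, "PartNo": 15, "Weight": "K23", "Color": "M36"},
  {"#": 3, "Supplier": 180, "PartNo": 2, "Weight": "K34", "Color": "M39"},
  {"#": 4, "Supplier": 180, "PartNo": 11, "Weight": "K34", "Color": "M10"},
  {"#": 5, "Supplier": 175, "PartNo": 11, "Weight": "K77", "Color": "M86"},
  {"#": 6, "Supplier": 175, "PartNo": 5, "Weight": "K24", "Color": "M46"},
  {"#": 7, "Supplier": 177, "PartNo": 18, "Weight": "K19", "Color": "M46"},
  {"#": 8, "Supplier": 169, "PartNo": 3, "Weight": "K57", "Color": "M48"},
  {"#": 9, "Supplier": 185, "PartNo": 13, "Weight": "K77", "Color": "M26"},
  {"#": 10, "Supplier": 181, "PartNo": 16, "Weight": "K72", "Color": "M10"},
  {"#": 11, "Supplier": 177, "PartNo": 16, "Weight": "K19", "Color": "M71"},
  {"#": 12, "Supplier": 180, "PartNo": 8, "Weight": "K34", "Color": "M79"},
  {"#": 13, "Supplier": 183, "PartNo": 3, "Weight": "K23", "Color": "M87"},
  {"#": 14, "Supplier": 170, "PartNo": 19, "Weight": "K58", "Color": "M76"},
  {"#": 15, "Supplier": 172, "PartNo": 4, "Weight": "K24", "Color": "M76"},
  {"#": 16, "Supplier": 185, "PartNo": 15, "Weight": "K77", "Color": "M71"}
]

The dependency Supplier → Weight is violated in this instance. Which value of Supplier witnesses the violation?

Supplier=169: rows 1, 8 → Weight = K57, K57 ✓
Supplier=183: rows 2, 13 → Weight = K23, K23 ✓
Supplier=180: rows 3, 4, 12 → Weight = K34, K34, K34 ✓
Supplier=175: rows 5, 6 → Weight takes values {K77, K24} — violation
Supplier=177: rows 7, 11 → Weight = K19, K19 ✓
Supplier=185: rows 9, 16 → Weight = K77, K77 ✓
Supplier=181: row 10 → Weight = K72 ✓
Supplier=170: row 14 → Weight = K58 ✓
Supplier=172: row 15 → Weight = K24 ✓
The only Supplier value with inconsistent Weight is Supplier=175.

175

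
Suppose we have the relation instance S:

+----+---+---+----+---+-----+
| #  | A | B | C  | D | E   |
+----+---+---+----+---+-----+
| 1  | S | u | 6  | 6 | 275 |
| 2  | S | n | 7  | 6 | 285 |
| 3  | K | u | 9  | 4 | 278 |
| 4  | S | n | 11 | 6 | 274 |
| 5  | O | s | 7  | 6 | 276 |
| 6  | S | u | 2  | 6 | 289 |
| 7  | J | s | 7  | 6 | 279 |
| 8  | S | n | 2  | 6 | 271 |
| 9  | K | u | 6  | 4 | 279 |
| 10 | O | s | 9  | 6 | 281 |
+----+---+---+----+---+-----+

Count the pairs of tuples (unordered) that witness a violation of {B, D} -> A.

2

(B=u, D=6): all 2 rows agree on A — 0 pairs.
(B=n, D=6): all 3 rows agree on A — 0 pairs.
(B=u, D=4): all 2 rows agree on A — 0 pairs.
(B=s, D=6): violating pairs (5,7), (7,10) — 2 pairs.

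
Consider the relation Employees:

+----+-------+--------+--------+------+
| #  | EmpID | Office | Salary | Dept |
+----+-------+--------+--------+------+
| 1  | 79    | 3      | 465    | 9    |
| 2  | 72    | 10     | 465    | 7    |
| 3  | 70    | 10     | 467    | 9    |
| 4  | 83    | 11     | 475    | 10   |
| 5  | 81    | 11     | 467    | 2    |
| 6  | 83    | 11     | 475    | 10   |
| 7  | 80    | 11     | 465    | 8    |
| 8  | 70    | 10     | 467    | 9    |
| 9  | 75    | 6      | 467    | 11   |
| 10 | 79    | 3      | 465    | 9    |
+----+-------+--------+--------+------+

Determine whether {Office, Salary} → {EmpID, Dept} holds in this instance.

(Office=3, Salary=465): rows 1, 10 → {EmpID,Dept} = (79, 9), (79, 9) ✓
(Office=10, Salary=465): row 2 → {EmpID,Dept} = (72, 7) ✓
(Office=10, Salary=467): rows 3, 8 → {EmpID,Dept} = (70, 9), (70, 9) ✓
(Office=11, Salary=475): rows 4, 6 → {EmpID,Dept} = (83, 10), (83, 10) ✓
(Office=11, Salary=467): row 5 → {EmpID,Dept} = (81, 2) ✓
(Office=11, Salary=465): row 7 → {EmpID,Dept} = (80, 8) ✓
(Office=6, Salary=467): row 9 → {EmpID,Dept} = (75, 11) ✓
Every {Office, Salary} value is associated with a single {EmpID, Dept} value, so {Office, Salary} → {EmpID, Dept} holds.

Yes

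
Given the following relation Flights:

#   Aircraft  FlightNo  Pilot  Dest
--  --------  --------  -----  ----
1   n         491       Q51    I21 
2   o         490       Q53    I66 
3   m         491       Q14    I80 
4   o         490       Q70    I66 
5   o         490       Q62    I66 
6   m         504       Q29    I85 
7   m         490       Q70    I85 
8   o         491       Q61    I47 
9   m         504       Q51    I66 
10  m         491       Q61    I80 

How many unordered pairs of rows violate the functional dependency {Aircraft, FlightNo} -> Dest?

(Aircraft=o, FlightNo=490): all 3 rows agree on Dest — 0 pairs.
(Aircraft=m, FlightNo=491): all 2 rows agree on Dest — 0 pairs.
(Aircraft=m, FlightNo=504): violating pairs (6,9) — 1 pair.

1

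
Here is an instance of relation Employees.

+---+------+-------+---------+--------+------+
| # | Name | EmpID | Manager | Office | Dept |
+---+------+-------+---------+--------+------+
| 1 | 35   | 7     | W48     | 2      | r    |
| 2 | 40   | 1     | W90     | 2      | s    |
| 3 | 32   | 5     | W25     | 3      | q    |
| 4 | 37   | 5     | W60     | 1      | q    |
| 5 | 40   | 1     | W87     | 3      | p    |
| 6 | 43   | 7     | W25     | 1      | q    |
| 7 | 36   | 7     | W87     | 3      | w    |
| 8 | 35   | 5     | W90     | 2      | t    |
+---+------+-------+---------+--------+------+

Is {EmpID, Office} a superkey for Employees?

All 8 rows have distinct {EmpID, Office} values, so {EmpID, Office} → (all attributes) holds and {EmpID, Office} is a superkey.

Yes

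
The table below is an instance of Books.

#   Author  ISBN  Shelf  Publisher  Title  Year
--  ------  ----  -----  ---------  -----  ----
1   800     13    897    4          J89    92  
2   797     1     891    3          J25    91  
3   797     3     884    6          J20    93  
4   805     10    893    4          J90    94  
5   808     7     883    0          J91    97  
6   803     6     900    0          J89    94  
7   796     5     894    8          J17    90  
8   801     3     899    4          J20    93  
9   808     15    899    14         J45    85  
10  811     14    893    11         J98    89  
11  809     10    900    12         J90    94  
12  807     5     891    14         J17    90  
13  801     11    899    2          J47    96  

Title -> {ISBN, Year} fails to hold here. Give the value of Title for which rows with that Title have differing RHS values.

J89

Title=J89: rows 1, 6 → {ISBN,Year} takes values {(13, 92), (6, 94)} — violation
Title=J25: row 2 → {ISBN,Year} = (1, 91) ✓
Title=J20: rows 3, 8 → {ISBN,Year} = (3, 93), (3, 93) ✓
Title=J90: rows 4, 11 → {ISBN,Year} = (10, 94), (10, 94) ✓
Title=J91: row 5 → {ISBN,Year} = (7, 97) ✓
Title=J17: rows 7, 12 → {ISBN,Year} = (5, 90), (5, 90) ✓
Title=J45: row 9 → {ISBN,Year} = (15, 85) ✓
Title=J98: row 10 → {ISBN,Year} = (14, 89) ✓
Title=J47: row 13 → {ISBN,Year} = (11, 96) ✓
The only Title value with inconsistent RHS is Title=J89.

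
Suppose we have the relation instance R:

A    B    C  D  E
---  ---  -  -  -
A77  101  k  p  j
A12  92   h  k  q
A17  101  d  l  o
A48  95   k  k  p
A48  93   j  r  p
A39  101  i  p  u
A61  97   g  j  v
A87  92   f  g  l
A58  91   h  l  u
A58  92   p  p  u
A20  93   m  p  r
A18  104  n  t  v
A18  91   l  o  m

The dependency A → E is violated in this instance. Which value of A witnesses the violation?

A=A77: 1 row → E = j ✓
A=A12: 1 row → E = q ✓
A=A17: 1 row → E = o ✓
A=A48: 2 rows → E = p, p ✓
A=A39: 1 row → E = u ✓
A=A61: 1 row → E = v ✓
A=A87: 1 row → E = l ✓
A=A58: 2 rows → E = u, u ✓
A=A20: 1 row → E = r ✓
A=A18: 2 rows → E takes values {v, m} — violation
The only A value with inconsistent E is A=A18.

A18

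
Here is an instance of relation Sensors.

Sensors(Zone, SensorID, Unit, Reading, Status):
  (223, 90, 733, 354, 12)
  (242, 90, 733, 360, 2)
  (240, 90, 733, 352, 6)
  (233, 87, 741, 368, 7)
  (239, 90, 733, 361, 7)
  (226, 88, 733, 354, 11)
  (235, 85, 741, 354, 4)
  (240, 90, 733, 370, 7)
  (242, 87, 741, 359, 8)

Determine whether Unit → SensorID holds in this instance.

No

Unit=733: 6 rows → SensorID takes values {90, 88} — violation
Unit=741: 3 rows → SensorID takes values {87, 85} — violation
Two rows agree on Unit but differ on SensorID, so Unit → SensorID does not hold.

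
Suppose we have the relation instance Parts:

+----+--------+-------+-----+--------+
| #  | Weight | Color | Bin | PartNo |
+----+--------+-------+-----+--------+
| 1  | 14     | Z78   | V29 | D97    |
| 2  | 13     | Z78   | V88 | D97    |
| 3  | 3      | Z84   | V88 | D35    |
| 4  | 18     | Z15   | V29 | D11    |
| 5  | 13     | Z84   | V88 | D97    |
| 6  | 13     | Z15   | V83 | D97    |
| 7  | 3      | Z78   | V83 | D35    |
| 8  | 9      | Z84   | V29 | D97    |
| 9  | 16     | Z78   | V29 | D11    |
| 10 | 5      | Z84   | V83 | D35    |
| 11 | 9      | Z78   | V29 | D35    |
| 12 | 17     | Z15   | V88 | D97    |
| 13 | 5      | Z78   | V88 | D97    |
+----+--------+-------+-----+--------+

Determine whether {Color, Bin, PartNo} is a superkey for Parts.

Rows 2 and 13 have the same {Color, Bin, PartNo} value (Color=Z78, Bin=V88, PartNo=D97) but are distinct tuples, so {Color, Bin, PartNo} does not determine every attribute — not a superkey.

No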